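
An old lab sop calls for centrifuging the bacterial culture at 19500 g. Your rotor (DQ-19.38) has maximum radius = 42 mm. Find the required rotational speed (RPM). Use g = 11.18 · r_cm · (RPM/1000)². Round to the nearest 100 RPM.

N ≈ 20400 RPM

r = 42 mm = 4.2 cm
RCF = 11.18 × r × (N/1000)²
19,500 = 11.18 × 4.2 × (N/1000)²
(N/1000)² = 19,500 / 46.956 = 415.2824
N = 1000 × √415.2824 ≈ 20,378.5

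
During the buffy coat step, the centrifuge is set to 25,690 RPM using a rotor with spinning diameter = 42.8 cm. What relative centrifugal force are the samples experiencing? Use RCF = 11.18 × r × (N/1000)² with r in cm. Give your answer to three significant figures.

158000 x g

r = 42.8 / 2 = 21.4 cm
RCF = 11.18 × 21.4 × (25.69)² = 11.18 × 21.4 × 659.9761 ≈ 157,900.6 × g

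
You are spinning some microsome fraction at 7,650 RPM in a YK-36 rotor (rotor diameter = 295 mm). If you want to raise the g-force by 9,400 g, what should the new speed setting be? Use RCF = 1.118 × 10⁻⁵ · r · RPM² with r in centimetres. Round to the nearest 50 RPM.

r = 295 mm / 2 = 147.5 mm = 14.75 cm
Current RCF = 1.118 × 10⁻⁵ × 14.75 × (7650)² = 1.118 × 10⁻⁵ × 14.75 × 58,522,500 ≈ 9,650.7 × g
Target RCF = 9,650.7 + 9,400 = 19,050.7 × g
N² = 19,050.7 / (16.4905 × 10⁻⁵) = 115,525,302
N ≈ √115,525,302 ≈ 10,748.3

N₂ ≈ 10750 RPM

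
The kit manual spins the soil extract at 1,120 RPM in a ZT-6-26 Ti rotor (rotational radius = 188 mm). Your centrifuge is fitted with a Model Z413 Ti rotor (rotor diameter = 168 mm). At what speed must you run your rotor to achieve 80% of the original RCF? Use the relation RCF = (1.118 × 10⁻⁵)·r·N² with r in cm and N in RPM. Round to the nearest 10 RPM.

≈ 1500 RPM

Original rotor: r = 188 mm = 18.8 cm
RCF_original = 1.118 × 10⁻⁵ × 18.8 × (1120)² = 1.118 × 10⁻⁵ × 18.8 × 1,254,400 ≈ 263.7 × g
Target RCF = 0.8 × 263.7 ≈ 211 × g
Your rotor: r = 168 mm / 2 = 84 mm = 8.4 cm
211 = 1.118 × 10⁻⁵ × 8.4 × N²
N² = 211 / (9.3912 × 10⁻⁵) = 2,246,784
N ≈ √2,246,784 ≈ 1,498.9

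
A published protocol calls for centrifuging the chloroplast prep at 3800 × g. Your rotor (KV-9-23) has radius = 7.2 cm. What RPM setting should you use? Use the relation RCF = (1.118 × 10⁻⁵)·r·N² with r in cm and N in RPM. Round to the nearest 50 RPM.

3,800 = 1.118 × 10⁻⁵ × 7.2 × N²
N² = 3,800 / (8.0496 × 10⁻⁵) = 47,207,315
N ≈ √47,207,315 ≈ 6,870.8

N ≈ 6850 RPM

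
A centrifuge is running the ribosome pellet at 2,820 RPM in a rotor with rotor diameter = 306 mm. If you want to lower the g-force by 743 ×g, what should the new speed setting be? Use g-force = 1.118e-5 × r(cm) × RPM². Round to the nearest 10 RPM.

1900 RPM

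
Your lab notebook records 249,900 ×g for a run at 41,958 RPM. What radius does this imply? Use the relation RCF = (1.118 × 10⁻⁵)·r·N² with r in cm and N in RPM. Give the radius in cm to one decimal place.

249900 = 1.118 × 10⁻⁵ × r × (41958)²
r = 249900 / (1.118 × 10⁻⁵ × 1,760,473,764) = 249900 / 19682.1 ≈ 12.697 cm

≈ 12.7 cm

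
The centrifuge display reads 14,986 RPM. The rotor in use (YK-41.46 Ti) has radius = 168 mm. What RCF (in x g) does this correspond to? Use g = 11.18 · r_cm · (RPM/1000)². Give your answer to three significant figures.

42200 x g

r = 168 mm = 16.8 cm
RCF = 11.18 × 16.8 × (14.986)² = 11.18 × 16.8 × 224.580196 ≈ 42,181.6 × g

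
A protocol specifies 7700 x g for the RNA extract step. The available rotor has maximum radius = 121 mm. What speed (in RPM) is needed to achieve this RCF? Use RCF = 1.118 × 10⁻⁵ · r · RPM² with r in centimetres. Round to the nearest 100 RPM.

r = 121 mm = 12.1 cm
RCF = 1.118 × 10⁻⁵ × r × N²
7,700 = 1.118 × 10⁻⁵ × 12.1 × N²
N² = 7,700 / (13.5278 × 10⁻⁵) = 56,919,824
N ≈ √56,919,824 ≈ 7,544.5

≈ 7500 RPM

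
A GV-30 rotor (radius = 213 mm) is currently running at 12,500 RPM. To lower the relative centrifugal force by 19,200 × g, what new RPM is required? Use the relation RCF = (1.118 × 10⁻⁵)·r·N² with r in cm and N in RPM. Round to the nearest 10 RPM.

r = 213 mm = 21.3 cm
Current RCF = 1.118 × 10⁻⁵ × 21.3 × (12500)² = 1.118 × 10⁻⁵ × 21.3 × 156,250,000 ≈ 37,208.4 × g
Target RCF = 37,208.4 − 19,200 = 18,008.4 × g
N² = 18,008.4 / (23.8134 × 10⁻⁵) = 75,622,969
N ≈ √75,622,969 ≈ 8,696.1

N₂ ≈ 8700 RPM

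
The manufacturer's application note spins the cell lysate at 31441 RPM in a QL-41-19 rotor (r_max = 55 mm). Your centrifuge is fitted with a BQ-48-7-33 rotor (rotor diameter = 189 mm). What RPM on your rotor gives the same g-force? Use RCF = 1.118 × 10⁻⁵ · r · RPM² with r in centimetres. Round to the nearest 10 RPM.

Original rotor: r = 55 mm = 5.5 cm
RCF = 1.118 × 10⁻⁵ × r × N²
RCF_original = 1.118 × 10⁻⁵ × 5.5 × (31441)² = 1.118 × 10⁻⁵ × 5.5 × 988,536,481 ≈ 60,785.1 × g
Your rotor: r = 189 mm / 2 = 94.5 mm = 9.45 cm
60,785.1 = 1.118 × 10⁻⁵ × 9.45 × N²
N² = 60,785.1 / (10.5651 × 10⁻⁵) = 575,338,615
N ≈ √575,338,615 ≈ 23,986.2

23990 RPM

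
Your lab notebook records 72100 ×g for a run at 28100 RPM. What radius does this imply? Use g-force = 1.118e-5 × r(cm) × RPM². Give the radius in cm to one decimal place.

8.2 cm

72100 = 1.118 × 10⁻⁵ × r × (28100)²
r = 72100 / (1.118 × 10⁻⁵ × 789,610,000) = 72100 / 8827.84 ≈ 8.167 cm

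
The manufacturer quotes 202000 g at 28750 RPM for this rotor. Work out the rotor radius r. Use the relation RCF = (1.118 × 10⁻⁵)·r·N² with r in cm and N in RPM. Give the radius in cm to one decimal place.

202000 = 1.118 × 10⁻⁵ × r × (28750)²
r = 202000 / (1.118 × 10⁻⁵ × 826,562,500) = 202000 / 9240.969 ≈ 21.859 cm

≈ 21.9 cm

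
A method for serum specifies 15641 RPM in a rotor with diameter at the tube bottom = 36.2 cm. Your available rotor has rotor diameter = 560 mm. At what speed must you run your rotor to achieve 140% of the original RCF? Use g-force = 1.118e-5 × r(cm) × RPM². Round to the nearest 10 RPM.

Original rotor: r = 36.2 / 2 = 18.1 cm
RCF_original = 1.118 × 10⁻⁵ × 18.1 × (15641)² = 1.118 × 10⁻⁵ × 18.1 × 244,640,881 ≈ 49,505 × g
Target RCF = 1.4 × 49,505 ≈ 69,307 × g
Your rotor: r = 560 mm / 2 = 280 mm = 28 cm
69,307 = 1.118 × 10⁻⁵ × 28 × N²
N² = 69,307 / (31.304 × 10⁻⁵) = 221,399,821
N ≈ √221,399,821 ≈ 14,879.5

≈ 14880 RPM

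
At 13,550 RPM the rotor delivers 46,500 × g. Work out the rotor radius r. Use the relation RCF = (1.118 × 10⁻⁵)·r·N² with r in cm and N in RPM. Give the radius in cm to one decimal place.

RCF = 1.118 × 10⁻⁵ × r × N²
46500 = 1.118 × 10⁻⁵ × r × (13550)²
r = 46500 / (1.118 × 10⁻⁵ × 183,602,500) = 46500 / 2052.676 ≈ 22.653 cm

22.7 cm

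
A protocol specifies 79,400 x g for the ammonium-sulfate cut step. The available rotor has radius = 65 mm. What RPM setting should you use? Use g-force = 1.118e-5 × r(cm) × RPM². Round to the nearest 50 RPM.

r = 65 mm = 6.5 cm
RCF = 1.118 × 10⁻⁵ × r × N²
79,400 = 1.118 × 10⁻⁵ × 6.5 × N²
N² = 79,400 / (7.267 × 10⁻⁵) = 1,092,610,431
N ≈ √1,092,610,431 ≈ 33,054.7

33050 RPM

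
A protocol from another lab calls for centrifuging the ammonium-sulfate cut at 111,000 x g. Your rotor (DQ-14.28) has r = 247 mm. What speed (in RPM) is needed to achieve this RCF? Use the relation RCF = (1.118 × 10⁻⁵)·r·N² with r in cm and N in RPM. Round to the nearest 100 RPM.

20000 RPM

r = 247 mm = 24.7 cm
RCF = 1.118 × 10⁻⁵ × r × N²
111,000 = 1.118 × 10⁻⁵ × 24.7 × N²
N² = 111,000 / (27.6146 × 10⁻⁵) = 401,961,281
N ≈ √401,961,281 ≈ 20,049.0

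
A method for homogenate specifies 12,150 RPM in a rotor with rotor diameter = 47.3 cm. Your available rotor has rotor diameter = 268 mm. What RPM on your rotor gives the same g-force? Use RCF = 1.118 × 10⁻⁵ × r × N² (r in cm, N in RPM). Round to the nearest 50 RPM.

≈ 16150 RPM

Original rotor: r = 47.3 / 2 = 23.65 cm
RCF_original = 1.118 × 10⁻⁵ × 23.65 × (12150)² = 1.118 × 10⁻⁵ × 23.65 × 147,622,500 ≈ 39,032.4 × g
Your rotor: r = 268 mm / 2 = 134 mm = 13.4 cm
39,032.4 = 1.118 × 10⁻⁵ × 13.4 × N²
N² = 39,032.4 / (14.9812 × 10⁻⁵) = 260,542,547
N ≈ √260,542,547 ≈ 16,141.3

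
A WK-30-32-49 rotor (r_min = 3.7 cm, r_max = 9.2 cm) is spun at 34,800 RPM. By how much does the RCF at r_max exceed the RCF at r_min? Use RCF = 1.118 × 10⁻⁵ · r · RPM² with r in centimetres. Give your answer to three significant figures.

ΔRCF = 1.118 × 10⁻⁵ × (r_max − r_min) × N² = 1.118 × 10⁻⁵ × 5.5 × 1,211,040,000 ≈ 74,466.8

≈ 74500 ×g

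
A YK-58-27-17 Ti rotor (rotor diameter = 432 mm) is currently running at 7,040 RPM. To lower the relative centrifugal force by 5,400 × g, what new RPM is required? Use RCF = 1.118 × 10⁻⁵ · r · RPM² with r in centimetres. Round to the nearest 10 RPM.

N₂ ≈ 5220 RPM

r = 432 mm / 2 = 216 mm = 21.6 cm
Current RCF = 1.118 × 10⁻⁵ × 21.6 × (7040)² = 1.118 × 10⁻⁵ × 21.6 × 49,561,600 ≈ 11,968.5 × g
Target RCF = 11,968.5 − 5,400 = 6,568.5 × g
N² = 6,568.5 / (24.1488 × 10⁻⁵) = 27,200,109
N ≈ √27,200,109 ≈ 5,215.4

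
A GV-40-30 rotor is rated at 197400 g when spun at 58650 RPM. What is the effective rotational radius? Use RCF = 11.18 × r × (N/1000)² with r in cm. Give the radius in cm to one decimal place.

RCF = 11.18 × r × (N/1000)²
197400 = 11.18 × r × (58.65)²
r = 197400 / (11.18 × 3439.8225) = 197400 / 38457.22 ≈ 5.133 cm

5.1 cm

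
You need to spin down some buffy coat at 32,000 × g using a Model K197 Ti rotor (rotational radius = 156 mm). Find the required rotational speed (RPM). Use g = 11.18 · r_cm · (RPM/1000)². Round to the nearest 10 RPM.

N ≈ 13550 RPM

r = 156 mm = 15.6 cm
32,000 = 11.18 × 15.6 × (N/1000)²
(N/1000)² = 32,000 / 174.408 = 183.4778
N = 1000 × √183.4778 ≈ 13,545.4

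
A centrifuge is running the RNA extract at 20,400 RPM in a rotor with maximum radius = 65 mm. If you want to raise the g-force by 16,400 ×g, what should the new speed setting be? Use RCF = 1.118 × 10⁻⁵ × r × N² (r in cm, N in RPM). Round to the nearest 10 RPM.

≈ 25330 RPM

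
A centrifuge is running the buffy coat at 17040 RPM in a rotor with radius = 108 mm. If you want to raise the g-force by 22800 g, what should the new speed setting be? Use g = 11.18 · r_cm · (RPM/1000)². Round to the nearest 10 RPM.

r = 108 mm = 10.8 cm
Current RCF = 11.18 × 10.8 × (17.04)² = 11.18 × 10.8 × 290.3616 ≈ 35,059.4 × g
Target RCF = 35,059.4 + 22,800 = 57,859.4 × g
(N/1000)² = 57,859.4 / 120.744 = 479.1907
N = 1000 × √479.1907 ≈ 21,890.4

21890 RPM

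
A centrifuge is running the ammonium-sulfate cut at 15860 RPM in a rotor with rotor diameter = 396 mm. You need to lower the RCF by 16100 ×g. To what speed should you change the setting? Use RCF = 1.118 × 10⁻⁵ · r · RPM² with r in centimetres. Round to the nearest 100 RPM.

13400 RPM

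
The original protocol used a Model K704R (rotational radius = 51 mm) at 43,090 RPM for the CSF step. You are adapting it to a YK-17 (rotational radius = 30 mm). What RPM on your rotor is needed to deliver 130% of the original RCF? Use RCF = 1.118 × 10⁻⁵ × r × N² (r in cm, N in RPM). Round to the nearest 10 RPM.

Original rotor: r = 51 mm = 5.1 cm
RCF_original = 1.118 × 10⁻⁵ × 5.1 × (43090)² = 1.118 × 10⁻⁵ × 5.1 × 1,856,748,100 ≈ 105,868.1 × g
Target RCF = 1.3 × 105,868.1 ≈ 137,628.5 × g
Your rotor: r = 30 mm = 3.0 cm
137,628.5 = 1.118 × 10⁻⁵ × 3 × N²
N² = 137,628.5 / (3.354 × 10⁻⁵) = 4,103,413,834
N ≈ √4,103,413,834 ≈ 64,057.9

64060 RPM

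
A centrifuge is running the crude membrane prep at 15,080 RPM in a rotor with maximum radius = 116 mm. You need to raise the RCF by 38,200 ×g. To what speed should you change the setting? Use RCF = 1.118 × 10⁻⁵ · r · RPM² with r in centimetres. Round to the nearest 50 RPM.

N₂ ≈ 22850 RPM

r = 116 mm = 11.6 cm
Current RCF = 1.118 × 10⁻⁵ × 11.6 × (15080)² = 1.118 × 10⁻⁵ × 11.6 × 227,406,400 ≈ 29,491.9 × g
Target RCF = 29,491.9 + 38,200 = 67,691.9 × g
N² = 67,691.9 / (12.9688 × 10⁻⁵) = 521,959,626
N ≈ √521,959,626 ≈ 22,846.4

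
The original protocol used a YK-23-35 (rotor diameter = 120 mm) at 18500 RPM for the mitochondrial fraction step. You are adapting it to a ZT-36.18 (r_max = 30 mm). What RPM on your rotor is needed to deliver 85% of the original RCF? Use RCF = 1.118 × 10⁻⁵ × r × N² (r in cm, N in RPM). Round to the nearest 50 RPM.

Original rotor: r = 120 mm / 2 = 60 mm = 6 cm
RCF_original = 1.118 × 10⁻⁵ × 6 × (18500)² = 1.118 × 10⁻⁵ × 6 × 342,250,000 ≈ 22,958.1 × g
Target RCF = 0.85 × 22,958.1 ≈ 19,514.4 × g
Your rotor: r = 30 mm = 3.0 cm
19,514.4 = 1.118 × 10⁻⁵ × 3 × N²
N² = 19,514.4 / (3.354 × 10⁻⁵) = 581,824,687
N ≈ √581,824,687 ≈ 24,121.0

≈ 24100 RPM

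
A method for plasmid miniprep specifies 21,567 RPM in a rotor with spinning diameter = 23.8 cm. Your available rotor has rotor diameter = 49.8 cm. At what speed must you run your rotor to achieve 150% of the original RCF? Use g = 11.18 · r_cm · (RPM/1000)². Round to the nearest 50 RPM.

Original rotor: r = 23.8 / 2 = 11.9 cm
RCF_original = 11.18 × 11.9 × (21.567)² = 11.18 × 11.9 × 465.135489 ≈ 61,882.6 × g
Target RCF = 1.5 × 61,882.6 ≈ 92,823.9 × g
Your rotor: r = 49.8 / 2 = 24.9 cm
92,823.9 = 11.18 × 24.9 × (N/1000)²
(N/1000)² = 92,823.9 / 278.382 = 333.4407
N = 1000 × √333.4407 ≈ 18,260.4

18250 RPM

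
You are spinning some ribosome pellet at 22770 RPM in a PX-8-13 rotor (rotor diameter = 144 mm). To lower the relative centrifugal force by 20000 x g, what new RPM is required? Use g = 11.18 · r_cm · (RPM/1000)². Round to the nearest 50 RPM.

≈ 16450 RPM

r = 144 mm / 2 = 72 mm = 7.2 cm
Current RCF = 11.18 × 7.2 × (22.77)² = 11.18 × 7.2 × 518.4729 ≈ 41,735 × g
Target RCF = 41,735 − 20,000 = 21,735 × g
(N/1000)² = 21,735 / 80.496 = 270.0134
N = 1000 × √270.0134 ≈ 16,432.1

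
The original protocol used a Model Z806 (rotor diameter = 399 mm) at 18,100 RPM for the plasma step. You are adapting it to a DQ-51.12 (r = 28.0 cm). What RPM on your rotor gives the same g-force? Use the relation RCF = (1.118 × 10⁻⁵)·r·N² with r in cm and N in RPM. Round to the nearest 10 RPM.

Original rotor: r = 399 mm / 2 = 199.5 mm = 19.95 cm
RCF_original = 1.118 × 10⁻⁵ × 19.95 × (18100)² = 1.118 × 10⁻⁵ × 19.95 × 327,610,000 ≈ 73,070.5 × g
73,070.5 = 1.118 × 10⁻⁵ × 28 × N²
N² = 73,070.5 / (31.304 × 10⁻⁵) = 233,422,246
N ≈ √233,422,246 ≈ 15,278.2

15280 RPM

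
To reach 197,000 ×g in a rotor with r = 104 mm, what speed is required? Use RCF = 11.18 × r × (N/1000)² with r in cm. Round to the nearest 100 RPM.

≈ 41200 RPM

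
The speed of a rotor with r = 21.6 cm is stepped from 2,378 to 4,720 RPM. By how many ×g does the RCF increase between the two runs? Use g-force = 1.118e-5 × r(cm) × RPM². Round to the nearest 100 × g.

RCF₁ = 1.118 × 10⁻⁵ × 21.6 × (2378)² = 1.118 × 10⁻⁵ × 21.6 × 5,654,884 ≈ 1,365.6 × g
RCF₂ = 1.118 × 10⁻⁵ × 21.6 × (4720)² = 1.118 × 10⁻⁵ × 21.6 × 22,278,400 ≈ 5,380 × g
Increase = 5,380 − 1,365.6 = 4,014.4

≈ 4000 ×g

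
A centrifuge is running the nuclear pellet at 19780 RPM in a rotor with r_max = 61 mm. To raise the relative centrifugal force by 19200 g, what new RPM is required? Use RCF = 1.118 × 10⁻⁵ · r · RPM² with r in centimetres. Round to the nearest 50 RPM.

≈ 25950 RPM

r = 61 mm = 6.1 cm
Current RCF = 1.118 × 10⁻⁵ × 6.1 × (19780)² = 1.118 × 10⁻⁵ × 6.1 × 391,248,400 ≈ 26,682.4 × g
Target RCF = 26,682.4 + 19,200 = 45,882.4 × g
N² = 45,882.4 / (6.8198 × 10⁻⁵) = 672,782,193
N ≈ √672,782,193 ≈ 25,938.0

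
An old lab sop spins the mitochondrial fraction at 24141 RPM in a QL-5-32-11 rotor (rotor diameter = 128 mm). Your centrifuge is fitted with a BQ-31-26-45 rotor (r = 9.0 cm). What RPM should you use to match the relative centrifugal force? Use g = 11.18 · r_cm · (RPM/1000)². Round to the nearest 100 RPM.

≈ 20400 RPM

Original rotor: r = 128 mm / 2 = 64 mm = 6.4 cm
RCF = 11.18 × r × (N/1000)²
RCF_original = 11.18 × 6.4 × (24.141)² = 11.18 × 6.4 × 582.787881 ≈ 41,699.6 × g
41,699.6 = 11.18 × 9 × (N/1000)²
(N/1000)² = 41,699.6 / 100.62 = 414.4266
N = 1000 × √414.4266 ≈ 20,357.5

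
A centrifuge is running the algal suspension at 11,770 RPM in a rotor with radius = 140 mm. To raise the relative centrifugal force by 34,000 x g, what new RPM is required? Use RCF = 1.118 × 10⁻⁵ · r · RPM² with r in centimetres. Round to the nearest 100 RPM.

r = 140 mm = 14.0 cm
Current RCF = 1.118 × 10⁻⁵ × 14 × (11770)² = 1.118 × 10⁻⁵ × 14 × 138,532,900 ≈ 21,683.2 × g
Target RCF = 21,683.2 + 34,000 = 55,683.2 × g
N² = 55,683.2 / (15.652 × 10⁻⁵) = 355,757,731
N ≈ √355,757,731 ≈ 18,861.5

≈ 18900 RPM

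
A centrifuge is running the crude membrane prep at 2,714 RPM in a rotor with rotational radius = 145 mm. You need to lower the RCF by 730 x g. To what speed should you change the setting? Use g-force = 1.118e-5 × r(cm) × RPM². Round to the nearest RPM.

≈ 1692 RPM

r = 145 mm = 14.5 cm
Current RCF = 1.118 × 10⁻⁵ × 14.5 × (2714)² = 1.118 × 10⁻⁵ × 14.5 × 7,365,796 ≈ 1,194.1 × g
Target RCF = 1,194.1 − 730 = 464.1 × g
N² = 464.1 / (16.211 × 10⁻⁵) = 2,862,871
N ≈ √2,862,871 ≈ 1,692.0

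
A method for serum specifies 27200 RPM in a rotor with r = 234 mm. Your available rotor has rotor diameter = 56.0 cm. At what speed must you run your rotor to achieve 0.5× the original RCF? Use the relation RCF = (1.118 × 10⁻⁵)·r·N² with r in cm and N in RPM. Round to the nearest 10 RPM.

Original rotor: r = 234 mm = 23.4 cm
RCF = 1.118 × 10⁻⁵ × r × N²
RCF_original = 1.118 × 10⁻⁵ × 23.4 × (27200)² = 1.118 × 10⁻⁵ × 23.4 × 739,840,000 ≈ 193,551 × g
Target RCF = 0.5 × 193,551 ≈ 96,775.5 × g
Your rotor: r = 56.0 / 2 = 28 cm
96,775.5 = 1.118 × 10⁻⁵ × 28 × N²
N² = 96,775.5 / (31.304 × 10⁻⁵) = 309,147,393
N ≈ √309,147,393 ≈ 17,582.6

≈ 17580 RPM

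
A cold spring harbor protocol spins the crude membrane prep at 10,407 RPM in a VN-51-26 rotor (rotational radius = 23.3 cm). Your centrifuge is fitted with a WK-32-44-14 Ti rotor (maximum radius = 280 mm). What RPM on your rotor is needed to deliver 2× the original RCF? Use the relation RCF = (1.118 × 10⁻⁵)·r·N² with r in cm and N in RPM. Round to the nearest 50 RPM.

RCF_original = 1.118 × 10⁻⁵ × 23.3 × (10407)² = 1.118 × 10⁻⁵ × 23.3 × 108,305,649 ≈ 28,213 × g
Target RCF = 2 × 28,213 ≈ 56,426 × g
Your rotor: r = 280 mm = 28.0 cm
56,426 = 1.118 × 10⁻⁵ × 28 × N²
N² = 56,426 / (31.304 × 10⁻⁵) = 180,251,725
N ≈ √180,251,725 ≈ 13,425.8

13450 RPM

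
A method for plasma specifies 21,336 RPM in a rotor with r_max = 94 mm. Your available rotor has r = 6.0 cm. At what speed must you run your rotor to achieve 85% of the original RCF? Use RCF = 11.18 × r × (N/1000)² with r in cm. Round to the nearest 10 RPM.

≈ 24620 RPM

Original rotor: r = 94 mm = 9.4 cm
RCF = 11.18 × r × (N/1000)²
RCF_original = 11.18 × 9.4 × (21.336)² = 11.18 × 9.4 × 455.224896 ≈ 47,840.5 × g
Target RCF = 0.85 × 47,840.5 ≈ 40,664.4 × g
40,664.4 = 11.18 × 6 × (N/1000)²
(N/1000)² = 40,664.4 / 67.08 = 606.2075
N = 1000 × √606.2075 ≈ 24,621.3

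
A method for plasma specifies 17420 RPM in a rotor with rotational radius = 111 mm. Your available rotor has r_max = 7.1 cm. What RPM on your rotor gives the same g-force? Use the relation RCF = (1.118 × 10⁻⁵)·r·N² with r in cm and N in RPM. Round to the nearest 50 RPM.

≈ 21800 RPM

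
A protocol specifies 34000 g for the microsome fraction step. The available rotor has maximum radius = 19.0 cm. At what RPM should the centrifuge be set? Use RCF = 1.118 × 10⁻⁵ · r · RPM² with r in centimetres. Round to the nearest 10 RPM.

N ≈ 12650 RPM

34,000 = 1.118 × 10⁻⁵ × 19 × N²
N² = 34,000 / (21.242 × 10⁻⁵) = 160,060,258
N ≈ √160,060,258 ≈ 12,651.5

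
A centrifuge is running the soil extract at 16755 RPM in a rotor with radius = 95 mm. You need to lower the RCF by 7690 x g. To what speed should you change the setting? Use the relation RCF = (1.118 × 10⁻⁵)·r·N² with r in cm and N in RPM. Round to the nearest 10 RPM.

14430 RPM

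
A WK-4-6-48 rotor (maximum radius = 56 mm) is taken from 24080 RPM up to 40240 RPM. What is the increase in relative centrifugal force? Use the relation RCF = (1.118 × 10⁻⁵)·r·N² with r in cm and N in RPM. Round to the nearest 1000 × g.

r = 56 mm = 5.6 cm
RCF₁ = 1.118 × 10⁻⁵ × 5.6 × (24080)² = 1.118 × 10⁻⁵ × 5.6 × 579,846,400 ≈ 36,303 × g
RCF₂ = 1.118 × 10⁻⁵ × 5.6 × (40240)² = 1.118 × 10⁻⁵ × 5.6 × 1,619,257,600 ≈ 101,378.5 × g
Increase = 101,378.5 − 36,303 = 65,075.5

65000 × g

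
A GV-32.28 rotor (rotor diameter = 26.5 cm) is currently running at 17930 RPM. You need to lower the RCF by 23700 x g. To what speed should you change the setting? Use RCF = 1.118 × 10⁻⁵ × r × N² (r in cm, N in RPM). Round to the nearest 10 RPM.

12710 RPM

r = 26.5 / 2 = 13.25 cm
Current RCF = 1.118 × 10⁻⁵ × 13.25 × (17930)² = 1.118 × 10⁻⁵ × 13.25 × 321,484,900 ≈ 47,623.2 × g
Target RCF = 47,623.2 − 23,700 = 23,923.2 × g
N² = 23,923.2 / (14.8135 × 10⁻⁵) = 161,495,933
N ≈ √161,495,933 ≈ 12,708.1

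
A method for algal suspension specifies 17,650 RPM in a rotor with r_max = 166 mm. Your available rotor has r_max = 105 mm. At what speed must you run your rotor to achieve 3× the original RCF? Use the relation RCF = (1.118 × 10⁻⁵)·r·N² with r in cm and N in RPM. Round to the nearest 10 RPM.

Original rotor: r = 166 mm = 16.6 cm
RCF_original = 1.118 × 10⁻⁵ × 16.6 × (17650)² = 1.118 × 10⁻⁵ × 16.6 × 311,522,500 ≈ 57,814.8 × g
Target RCF = 3 × 57,814.8 ≈ 173,444.4 × g
Your rotor: r = 105 mm = 10.5 cm
173,444.4 = 1.118 × 10⁻⁵ × 10.5 × N²
N² = 173,444.4 / (11.739 × 10⁻⁵) = 1,477,505,750
N ≈ √1,477,505,750 ≈ 38,438.3

38440 RPM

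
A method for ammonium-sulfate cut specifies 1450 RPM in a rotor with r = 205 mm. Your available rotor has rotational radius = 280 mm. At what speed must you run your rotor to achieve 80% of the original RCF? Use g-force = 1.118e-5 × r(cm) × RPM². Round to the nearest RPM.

1110 RPM

Original rotor: r = 205 mm = 20.5 cm
RCF_original = 1.118 × 10⁻⁵ × 20.5 × (1450)² = 1.118 × 10⁻⁵ × 20.5 × 2,102,500 ≈ 481.9 × g
Target RCF = 0.8 × 481.9 ≈ 385.5 × g
Your rotor: r = 280 mm = 28.0 cm
385.5 = 1.118 × 10⁻⁵ × 28 × N²
N² = 385.5 / (31.304 × 10⁻⁵) = 1,231,472
N ≈ √1,231,472 ≈ 1,109.7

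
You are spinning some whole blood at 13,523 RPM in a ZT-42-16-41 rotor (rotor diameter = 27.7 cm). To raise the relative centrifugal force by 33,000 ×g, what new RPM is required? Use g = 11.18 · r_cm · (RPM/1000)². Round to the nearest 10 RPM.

r = 27.7 / 2 = 13.85 cm
Current RCF = 11.18 × 13.85 × (13.523)² = 11.18 × 13.85 × 182.871529 ≈ 28,316.4 × g
Target RCF = 28,316.4 + 33,000 = 61,316.4 × g
(N/1000)² = 61,316.4 / 154.843 = 395.9908
N = 1000 × √395.9908 ≈ 19,899.5

≈ 19900 RPM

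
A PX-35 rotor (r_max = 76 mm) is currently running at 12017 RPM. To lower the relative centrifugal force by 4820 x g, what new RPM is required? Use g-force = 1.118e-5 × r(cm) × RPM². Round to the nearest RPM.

r = 76 mm = 7.6 cm
Current RCF = 1.118 × 10⁻⁵ × 7.6 × (12017)² = 1.118 × 10⁻⁵ × 7.6 × 144,408,289 ≈ 12,270.1 × g
Target RCF = 12,270.1 − 4,820 = 7,450.1 × g
N² = 7,450.1 / (8.4968 × 10⁻⁵) = 87,681,245
N ≈ √87,681,245 ≈ 9,363.8

N₂ ≈ 9364 RPM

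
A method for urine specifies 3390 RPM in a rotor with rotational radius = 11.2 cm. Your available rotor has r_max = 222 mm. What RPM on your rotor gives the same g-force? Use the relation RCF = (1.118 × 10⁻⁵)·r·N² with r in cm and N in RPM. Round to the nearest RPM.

RCF_original = 1.118 × 10⁻⁵ × 11.2 × (3390)² = 1.118 × 10⁻⁵ × 11.2 × 11,492,100 ≈ 1,439 × g
Your rotor: r = 222 mm = 22.2 cm
1,439 = 1.118 × 10⁻⁵ × 22.2 × N²
N² = 1,439 / (24.8196 × 10⁻⁵) = 5,797,837
N ≈ √5,797,837 ≈ 2,407.9

2408 RPM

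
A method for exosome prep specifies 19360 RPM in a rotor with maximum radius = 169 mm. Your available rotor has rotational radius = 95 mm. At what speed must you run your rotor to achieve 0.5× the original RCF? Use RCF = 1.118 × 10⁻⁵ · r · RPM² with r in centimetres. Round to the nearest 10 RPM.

18260 RPM

Original rotor: r = 169 mm = 16.9 cm
RCF_original = 1.118 × 10⁻⁵ × 16.9 × (19360)² = 1.118 × 10⁻⁵ × 16.9 × 374,809,600 ≈ 70,817.3 × g
Target RCF = 0.5 × 70,817.3 ≈ 35,408.7 × g
Your rotor: r = 95 mm = 9.5 cm
35,408.7 = 1.118 × 10⁻⁵ × 9.5 × N²
N² = 35,408.7 / (10.621 × 10⁻⁵) = 333,383,862
N ≈ √333,383,862 ≈ 18,258.8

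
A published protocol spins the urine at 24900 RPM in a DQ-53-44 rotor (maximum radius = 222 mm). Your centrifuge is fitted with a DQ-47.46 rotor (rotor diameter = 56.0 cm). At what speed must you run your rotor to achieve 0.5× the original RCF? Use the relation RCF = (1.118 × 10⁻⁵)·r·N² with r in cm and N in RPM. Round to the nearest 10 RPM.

Original rotor: r = 222 mm = 22.2 cm
RCF_original = 1.118 × 10⁻⁵ × 22.2 × (24900)² = 1.118 × 10⁻⁵ × 22.2 × 620,010,000 ≈ 153,884 × g
Target RCF = 0.5 × 153,884 ≈ 76,942 × g
Your rotor: r = 56.0 / 2 = 28 cm
76,942 = 1.118 × 10⁻⁵ × 28 × N²
N² = 76,942 / (31.304 × 10⁻⁵) = 245,789,675
N ≈ √245,789,675 ≈ 15,677.7

≈ 15680 RPM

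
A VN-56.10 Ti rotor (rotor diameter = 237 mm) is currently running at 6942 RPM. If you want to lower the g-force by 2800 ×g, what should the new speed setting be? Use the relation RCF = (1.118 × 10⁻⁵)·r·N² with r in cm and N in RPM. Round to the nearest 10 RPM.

5200 RPM

r = 237 mm / 2 = 118.5 mm = 11.85 cm
Current RCF = 1.118 × 10⁻⁵ × 11.85 × (6942)² = 1.118 × 10⁻⁵ × 11.85 × 48,191,364 ≈ 6,384.5 × g
Target RCF = 6,384.5 − 2,800 = 3,584.5 × g
N² = 3,584.5 / (13.2483 × 10⁻⁵) = 27,056,302
N ≈ √27,056,302 ≈ 5,201.6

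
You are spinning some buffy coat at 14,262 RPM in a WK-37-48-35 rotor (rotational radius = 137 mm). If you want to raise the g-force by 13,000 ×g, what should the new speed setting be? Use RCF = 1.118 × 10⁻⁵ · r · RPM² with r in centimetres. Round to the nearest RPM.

≈ 16979 RPM

r = 137 mm = 13.7 cm
Current RCF = 1.118 × 10⁻⁵ × 13.7 × (14262)² = 1.118 × 10⁻⁵ × 13.7 × 203,404,644 ≈ 31,154.7 × g
Target RCF = 31,154.7 + 13,000 = 44,154.7 × g
N² = 44,154.7 / (15.3166 × 10⁻⁵) = 288,280,036
N ≈ √288,280,036 ≈ 16,978.8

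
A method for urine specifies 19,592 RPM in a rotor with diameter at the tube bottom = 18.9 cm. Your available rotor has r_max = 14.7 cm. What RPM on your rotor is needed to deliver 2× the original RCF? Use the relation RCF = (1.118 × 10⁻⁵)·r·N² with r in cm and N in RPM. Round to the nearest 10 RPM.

Original rotor: r = 18.9 / 2 = 9.45 cm
RCF_original = 1.118 × 10⁻⁵ × 9.45 × (19592)² = 1.118 × 10⁻⁵ × 9.45 × 383,846,464 ≈ 40,553.8 × g
Target RCF = 2 × 40,553.8 ≈ 81,107.6 × g
81,107.6 = 1.118 × 10⁻⁵ × 14.7 × N²
N² = 81,107.6 / (16.4346 × 10⁻⁵) = 493,517,335
N ≈ √493,517,335 ≈ 22,215.3

22220 RPM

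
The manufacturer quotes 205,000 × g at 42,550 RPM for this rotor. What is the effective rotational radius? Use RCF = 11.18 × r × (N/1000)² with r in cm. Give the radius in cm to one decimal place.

RCF = 11.18 × r × (N/1000)²
205000 = 11.18 × r × (42.55)²
r = 205000 / (11.18 × 1810.5025) = 205000 / 20241.42 ≈ 10.128 cm

≈ 10.1 cm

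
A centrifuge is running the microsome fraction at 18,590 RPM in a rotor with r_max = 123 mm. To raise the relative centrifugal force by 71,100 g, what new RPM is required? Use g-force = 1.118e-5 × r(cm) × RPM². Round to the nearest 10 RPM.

r = 123 mm = 12.3 cm
Current RCF = 1.118 × 10⁻⁵ × 12.3 × (18590)² = 1.118 × 10⁻⁵ × 12.3 × 345,588,100 ≈ 47,523.2 × g
Target RCF = 47,523.2 + 71,100 = 118,623.2 × g
N² = 118,623.2 / (13.7514 × 10⁻⁵) = 862,626,351
N ≈ √862,626,351 ≈ 29,370.5

N₂ ≈ 29370 RPM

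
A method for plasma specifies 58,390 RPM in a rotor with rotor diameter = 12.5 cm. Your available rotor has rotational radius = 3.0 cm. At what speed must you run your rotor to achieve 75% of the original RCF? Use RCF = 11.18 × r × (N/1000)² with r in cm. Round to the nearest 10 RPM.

≈ 72990 RPM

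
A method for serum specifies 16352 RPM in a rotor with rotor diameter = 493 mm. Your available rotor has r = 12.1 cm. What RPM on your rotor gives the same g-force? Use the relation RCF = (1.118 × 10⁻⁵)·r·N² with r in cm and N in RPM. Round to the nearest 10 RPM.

≈ 23340 RPM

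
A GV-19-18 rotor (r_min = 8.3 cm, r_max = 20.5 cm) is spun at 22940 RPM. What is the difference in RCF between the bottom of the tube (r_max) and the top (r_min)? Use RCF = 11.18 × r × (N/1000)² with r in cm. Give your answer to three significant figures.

RCF_max = 11.18 × 20.5 × (22.94)² = 11.18 × 20.5 × 526.2436 ≈ 120,609.8 × g
RCF_min = 11.18 × 8.3 × (22.94)² = 11.18 × 8.3 × 526.2436 ≈ 48,832.2 × g
ΔRCF = 120,609.8 − 48,832.2 = 71,777.6

≈ 71800 x g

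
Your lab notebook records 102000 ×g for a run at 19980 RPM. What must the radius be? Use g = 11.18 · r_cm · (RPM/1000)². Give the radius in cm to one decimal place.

102000 = 11.18 × r × (19.98)²
r = 102000 / (11.18 × 399.2004) = 102000 / 4463.06 ≈ 22.854 cm

r ≈ 22.9 cm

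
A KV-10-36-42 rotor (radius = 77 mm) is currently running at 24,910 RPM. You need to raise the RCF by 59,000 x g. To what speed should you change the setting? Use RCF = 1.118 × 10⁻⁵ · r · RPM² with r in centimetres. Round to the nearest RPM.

N₂ ≈ 36137 RPM

r = 77 mm = 7.7 cm
Current RCF = 1.118 × 10⁻⁵ × 7.7 × (24910)² = 1.118 × 10⁻⁵ × 7.7 × 620,508,100 ≈ 53,417.1 × g
Target RCF = 53,417.1 + 59,000 = 112,417.1 × g
N² = 112,417.1 / (8.6086 × 10⁻⁵) = 1,305,869,712
N ≈ √1,305,869,712 ≈ 36,136.8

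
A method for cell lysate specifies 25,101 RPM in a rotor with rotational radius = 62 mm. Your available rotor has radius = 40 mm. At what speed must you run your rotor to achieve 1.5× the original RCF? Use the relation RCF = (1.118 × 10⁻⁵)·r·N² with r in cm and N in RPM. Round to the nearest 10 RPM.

Original rotor: r = 62 mm = 6.2 cm
RCF_original = 1.118 × 10⁻⁵ × 6.2 × (25101)² = 1.118 × 10⁻⁵ × 6.2 × 630,060,201 ≈ 43,673.3 × g
Target RCF = 1.5 × 43,673.3 ≈ 65,510 × g
Your rotor: r = 40 mm = 4.0 cm
65,510 = 1.118 × 10⁻⁵ × 4 × N²
N² = 65,510 / (4.472 × 10⁻⁵) = 1,464,892,665
N ≈ √1,464,892,665 ≈ 38,273.9

38270 RPM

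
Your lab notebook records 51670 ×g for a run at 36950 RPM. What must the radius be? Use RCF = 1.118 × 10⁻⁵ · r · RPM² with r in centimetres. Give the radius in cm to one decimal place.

r ≈ 3.4 cm

51670 = 1.118 × 10⁻⁵ × r × (36950)²
r = 51670 / (1.118 × 10⁻⁵ × 1,365,302,500) = 51670 / 15264.08 ≈ 3.385 cm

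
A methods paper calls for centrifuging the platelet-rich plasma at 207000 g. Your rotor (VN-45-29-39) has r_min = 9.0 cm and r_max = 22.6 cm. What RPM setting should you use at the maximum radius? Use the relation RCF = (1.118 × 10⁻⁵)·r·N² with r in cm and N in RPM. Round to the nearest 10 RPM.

N ≈ 28620 RPM

Use r_max = 22.6 cm.
207,000 = 1.118 × 10⁻⁵ × 22.6 × N²
N² = 207,000 / (25.2668 × 10⁻⁵) = 819,256,890
N ≈ √819,256,890 ≈ 28,622.7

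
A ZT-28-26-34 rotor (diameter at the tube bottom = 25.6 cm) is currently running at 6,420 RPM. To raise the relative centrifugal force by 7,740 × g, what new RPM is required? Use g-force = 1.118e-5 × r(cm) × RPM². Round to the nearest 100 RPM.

N₂ ≈ 9800 RPM

r = 25.6 / 2 = 12.8 cm
Current RCF = 1.118 × 10⁻⁵ × 12.8 × (6420)² = 1.118 × 10⁻⁵ × 12.8 × 41,216,400 ≈ 5,898.2 × g
Target RCF = 5,898.2 + 7,740 = 13,638.2 × g
N² = 13,638.2 / (14.3104 × 10⁻⁵) = 95,302,717
N ≈ √95,302,717 ≈ 9,762.3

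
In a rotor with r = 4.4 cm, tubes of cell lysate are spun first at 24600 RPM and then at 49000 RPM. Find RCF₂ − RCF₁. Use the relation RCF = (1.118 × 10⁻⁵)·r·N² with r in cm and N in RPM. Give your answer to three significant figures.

RCF₁ = 1.118 × 10⁻⁵ × 4.4 × (24600)² = 1.118 × 10⁻⁵ × 4.4 × 605,160,000 ≈ 29,769 × g
RCF₂ = 1.118 × 10⁻⁵ × 4.4 × (49000)² = 1.118 × 10⁻⁵ × 4.4 × 2,401,000,000 ≈ 118,110 × g
Increase = 118,110 − 29,769 = 88,341

≈ 88300 x g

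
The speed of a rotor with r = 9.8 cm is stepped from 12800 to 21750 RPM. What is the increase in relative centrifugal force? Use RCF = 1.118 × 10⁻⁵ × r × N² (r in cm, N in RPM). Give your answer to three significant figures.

RCF₁ = 1.118 × 10⁻⁵ × 9.8 × (12800)² = 1.118 × 10⁻⁵ × 9.8 × 163,840,000 ≈ 17,951 × g
RCF₂ = 1.118 × 10⁻⁵ × 9.8 × (21750)² = 1.118 × 10⁻⁵ × 9.8 × 473,062,500 ≈ 51,830.6 × g
Increase = 51,830.6 − 17,951 = 33,879.6

33900 × g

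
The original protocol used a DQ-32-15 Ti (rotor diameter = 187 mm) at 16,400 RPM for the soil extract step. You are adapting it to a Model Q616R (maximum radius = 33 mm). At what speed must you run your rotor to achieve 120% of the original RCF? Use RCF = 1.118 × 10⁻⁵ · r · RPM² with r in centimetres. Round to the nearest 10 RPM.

Original rotor: r = 187 mm / 2 = 93.5 mm = 9.35 cm
RCF = 1.118 × 10⁻⁵ × r × N²
RCF_original = 1.118 × 10⁻⁵ × 9.35 × (16400)² = 1.118 × 10⁻⁵ × 9.35 × 268,960,000 ≈ 28,115.2 × g
Target RCF = 1.2 × 28,115.2 ≈ 33,738.2 × g
Your rotor: r = 33 mm = 3.3 cm
33,738.2 = 1.118 × 10⁻⁵ × 3.3 × N²
N² = 33,738.2 / (3.6894 × 10⁻⁵) = 914,463,056
N ≈ √914,463,056 ≈ 30,240.1

30240 RPM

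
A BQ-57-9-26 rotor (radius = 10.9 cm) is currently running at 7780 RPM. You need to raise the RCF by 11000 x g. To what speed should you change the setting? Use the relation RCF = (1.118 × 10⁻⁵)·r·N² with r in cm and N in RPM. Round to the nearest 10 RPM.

≈ 12280 RPM

Current RCF = 1.118 × 10⁻⁵ × 10.9 × (7780)² = 1.118 × 10⁻⁵ × 10.9 × 60,528,400 ≈ 7,376.1 × g
Target RCF = 7,376.1 + 11,000 = 18,376.1 × g
N² = 18,376.1 / (12.1862 × 10⁻⁵) = 150,794,341
N ≈ √150,794,341 ≈ 12,279.8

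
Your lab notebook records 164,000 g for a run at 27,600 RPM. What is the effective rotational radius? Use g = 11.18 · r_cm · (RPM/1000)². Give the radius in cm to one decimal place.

RCF = 11.18 × r × (N/1000)²
164000 = 11.18 × r × (27.6)²
r = 164000 / (11.18 × 761.76) = 164000 / 8516.477 ≈ 19.257 cm

19.3 cm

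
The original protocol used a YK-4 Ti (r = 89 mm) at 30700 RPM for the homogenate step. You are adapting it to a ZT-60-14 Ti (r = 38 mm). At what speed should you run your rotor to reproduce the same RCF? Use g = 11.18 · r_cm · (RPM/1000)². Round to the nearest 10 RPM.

Original rotor: r = 89 mm = 8.9 cm
RCF = 11.18 × r × (N/1000)²
RCF_original = 11.18 × 8.9 × (30.7)² = 11.18 × 8.9 × 942.49 ≈ 93,779.6 × g
Your rotor: r = 38 mm = 3.8 cm
93,779.6 = 11.18 × 3.8 × (N/1000)²
(N/1000)² = 93,779.6 / 42.484 = 2207.41
N = 1000 × √2207.41 ≈ 46,983.1

≈ 46980 RPM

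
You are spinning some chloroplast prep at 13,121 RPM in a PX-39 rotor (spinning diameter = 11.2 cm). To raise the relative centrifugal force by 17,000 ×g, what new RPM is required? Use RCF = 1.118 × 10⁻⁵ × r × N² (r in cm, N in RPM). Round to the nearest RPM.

N₂ ≈ 21064 RPM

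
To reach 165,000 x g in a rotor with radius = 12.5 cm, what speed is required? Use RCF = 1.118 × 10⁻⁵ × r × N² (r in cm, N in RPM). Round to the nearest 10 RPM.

≈ 34360 RPM

RCF = 1.118 × 10⁻⁵ × r × N²
165,000 = 1.118 × 10⁻⁵ × 12.5 × N²
N² = 165,000 / (13.975 × 10⁻⁵) = 1,180,679,785
N ≈ √1,180,679,785 ≈ 34,361.0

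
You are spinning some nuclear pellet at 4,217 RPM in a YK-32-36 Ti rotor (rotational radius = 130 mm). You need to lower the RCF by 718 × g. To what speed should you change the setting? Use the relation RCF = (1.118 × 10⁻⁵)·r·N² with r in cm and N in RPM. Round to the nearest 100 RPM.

r = 130 mm = 13.0 cm
Current RCF = 1.118 × 10⁻⁵ × 13 × (4217)² = 1.118 × 10⁻⁵ × 13 × 17,783,089 ≈ 2,584.6 × g
Target RCF = 2,584.6 − 718 = 1,866.6 × g
N² = 1,866.6 / (14.534 × 10⁻⁵) = 12,842,989
N ≈ √12,842,989 ≈ 3,583.7

N₂ ≈ 3600 RPM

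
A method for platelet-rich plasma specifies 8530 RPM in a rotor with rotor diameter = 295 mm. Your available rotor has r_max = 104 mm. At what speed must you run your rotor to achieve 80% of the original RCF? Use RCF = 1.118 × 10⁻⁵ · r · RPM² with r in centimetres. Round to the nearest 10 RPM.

9090 RPM

Original rotor: r = 295 mm / 2 = 147.5 mm = 14.75 cm
RCF_original = 1.118 × 10⁻⁵ × 14.75 × (8530)² = 1.118 × 10⁻⁵ × 14.75 × 72,760,900 ≈ 11,998.6 × g
Target RCF = 0.8 × 11,998.6 ≈ 9,598.9 × g
Your rotor: r = 104 mm = 10.4 cm
9,598.9 = 1.118 × 10⁻⁵ × 10.4 × N²
N² = 9,598.9 / (11.6272 × 10⁻⁵) = 82,555,559
N ≈ √82,555,559 ≈ 9,086.0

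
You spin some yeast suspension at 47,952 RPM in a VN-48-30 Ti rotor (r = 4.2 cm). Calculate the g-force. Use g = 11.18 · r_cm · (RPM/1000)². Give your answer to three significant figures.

≈ 108000 g

RCF = 11.18 × r × (N/1000)²
RCF = 11.18 × 4.2 × (47.952)² = 11.18 × 4.2 × 2,299.394304 ≈ 107,970.4 × g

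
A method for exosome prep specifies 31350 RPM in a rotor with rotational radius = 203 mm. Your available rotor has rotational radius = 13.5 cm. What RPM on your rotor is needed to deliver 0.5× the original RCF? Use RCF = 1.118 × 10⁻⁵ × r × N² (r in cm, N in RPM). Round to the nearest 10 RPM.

Original rotor: r = 203 mm = 20.3 cm
RCF = 1.118 × 10⁻⁵ × r × N²
RCF_original = 1.118 × 10⁻⁵ × 20.3 × (31350)² = 1.118 × 10⁻⁵ × 20.3 × 982,822,500 ≈ 223,055.5 × g
Target RCF = 0.5 × 223,055.5 ≈ 111,527.8 × g
111,527.8 = 1.118 × 10⁻⁵ × 13.5 × N²
N² = 111,527.8 / (15.093 × 10⁻⁵) = 738,937,256
N ≈ √738,937,256 ≈ 27,183.4

≈ 27180 RPM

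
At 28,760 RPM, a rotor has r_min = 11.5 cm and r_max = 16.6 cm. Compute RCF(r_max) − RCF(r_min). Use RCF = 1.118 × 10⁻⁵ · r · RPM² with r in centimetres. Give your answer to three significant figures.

ΔRCF = 1.118 × 10⁻⁵ × (r_max − r_min) × N² = 1.118 × 10⁻⁵ × 5.1 × 827,137,600 ≈ 47,161.7

≈ 47200 ×g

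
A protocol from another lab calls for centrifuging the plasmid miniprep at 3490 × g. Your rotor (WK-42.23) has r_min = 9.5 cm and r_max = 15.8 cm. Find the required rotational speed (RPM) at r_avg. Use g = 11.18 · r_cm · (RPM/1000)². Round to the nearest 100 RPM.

r_avg = (9.5 + 15.8) / 2 = 12.65 cm
3,490 = 11.18 × 12.65 × (N/1000)²
(N/1000)² = 3,490 / 141.427 = 24.67704
N = 1000 × √24.67704 ≈ 4,967.6

5000 RPM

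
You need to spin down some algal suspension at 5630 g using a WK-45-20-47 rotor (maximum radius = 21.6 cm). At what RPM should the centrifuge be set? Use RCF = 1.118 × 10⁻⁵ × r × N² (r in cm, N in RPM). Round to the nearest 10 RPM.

5,630 = 1.118 × 10⁻⁵ × 21.6 × N²
N² = 5,630 / (24.1488 × 10⁻⁵) = 23,313,788
N ≈ √23,313,788 ≈ 4,828.4

≈ 4830 RPM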